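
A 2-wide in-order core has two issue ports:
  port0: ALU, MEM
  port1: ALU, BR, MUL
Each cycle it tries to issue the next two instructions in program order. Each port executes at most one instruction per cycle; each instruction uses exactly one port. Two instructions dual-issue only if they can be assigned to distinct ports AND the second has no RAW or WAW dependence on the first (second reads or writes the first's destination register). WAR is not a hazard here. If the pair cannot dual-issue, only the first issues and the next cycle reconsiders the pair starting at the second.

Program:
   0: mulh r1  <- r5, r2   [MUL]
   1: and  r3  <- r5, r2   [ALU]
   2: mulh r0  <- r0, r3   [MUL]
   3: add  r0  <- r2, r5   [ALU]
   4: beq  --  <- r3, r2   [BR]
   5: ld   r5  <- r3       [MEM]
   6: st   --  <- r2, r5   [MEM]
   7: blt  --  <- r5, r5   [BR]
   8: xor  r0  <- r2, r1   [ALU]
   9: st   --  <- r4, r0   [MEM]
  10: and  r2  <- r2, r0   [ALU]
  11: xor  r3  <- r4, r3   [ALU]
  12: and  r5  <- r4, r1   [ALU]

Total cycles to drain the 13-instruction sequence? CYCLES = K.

CYCLES = 8

c0: i0/i1 mulh;and  dual
c1: i2 mulh  WAW r0
c2: i3/i4 add;beq  dual
c3: i5 ld  no-port MEM/MEM
c4: i6/i7 st;blt  dual
c5: i8 xor  RAW r0
c6: i9/i10 st;and  dual
c7: i11/i12 xor;and  dual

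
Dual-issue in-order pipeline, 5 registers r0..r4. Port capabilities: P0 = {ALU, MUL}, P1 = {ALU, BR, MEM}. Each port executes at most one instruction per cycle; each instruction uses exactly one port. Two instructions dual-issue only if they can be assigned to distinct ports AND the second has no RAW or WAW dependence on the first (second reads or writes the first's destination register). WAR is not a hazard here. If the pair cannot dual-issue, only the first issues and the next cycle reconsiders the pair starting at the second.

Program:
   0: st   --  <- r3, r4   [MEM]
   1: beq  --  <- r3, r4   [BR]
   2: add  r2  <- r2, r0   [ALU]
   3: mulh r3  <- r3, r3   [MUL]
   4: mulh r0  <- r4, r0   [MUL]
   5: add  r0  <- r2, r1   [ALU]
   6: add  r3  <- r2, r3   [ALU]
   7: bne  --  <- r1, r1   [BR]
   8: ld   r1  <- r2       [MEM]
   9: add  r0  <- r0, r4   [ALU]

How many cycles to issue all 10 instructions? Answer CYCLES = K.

CYCLES = 7

[0] i0  st.MEM  -- no-port MEM/BR
[1] i1+i2  beq.BR;add.ALU  -- dual
[2] i3  mulh.MUL  -- no-port MUL/MUL
[3] i4  mulh.MUL  -- WAW r0
[4] i5+i6  add.ALU;add.ALU  -- dual
[5] i7  bne.BR  -- no-port BR/MEM
[6] i8+i9  ld.MEM;add.ALU  -- dual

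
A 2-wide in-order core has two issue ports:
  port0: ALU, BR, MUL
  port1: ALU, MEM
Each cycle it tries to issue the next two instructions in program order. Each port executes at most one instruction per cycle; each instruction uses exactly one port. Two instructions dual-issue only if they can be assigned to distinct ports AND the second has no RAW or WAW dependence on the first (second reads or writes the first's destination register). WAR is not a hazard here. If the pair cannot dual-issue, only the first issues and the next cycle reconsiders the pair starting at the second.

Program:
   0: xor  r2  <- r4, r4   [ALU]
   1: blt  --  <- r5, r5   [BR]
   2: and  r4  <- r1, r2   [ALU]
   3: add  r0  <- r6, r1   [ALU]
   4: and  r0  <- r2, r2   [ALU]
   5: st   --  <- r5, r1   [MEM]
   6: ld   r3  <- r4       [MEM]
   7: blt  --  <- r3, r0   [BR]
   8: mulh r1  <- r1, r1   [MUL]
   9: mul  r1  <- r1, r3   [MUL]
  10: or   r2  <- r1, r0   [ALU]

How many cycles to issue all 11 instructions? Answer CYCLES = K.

#0 head=0: xor.ALU;blt.BR i0+i1 pair
#1 head=2: and.ALU;add.ALU i2+i3 pair
#2 head=4: and.ALU;st.MEM i4+i5 pair
#3 head=6: ld.MEM i6 RAW r3
#4 head=7: blt.BR i7 no-port BR/MUL
#5 head=8: mulh.MUL i8 no-port MUL/MUL
#6 head=9: mul.MUL i9 RAW r1
#7 head=10: or.ALU i10 tail

CYCLES = 8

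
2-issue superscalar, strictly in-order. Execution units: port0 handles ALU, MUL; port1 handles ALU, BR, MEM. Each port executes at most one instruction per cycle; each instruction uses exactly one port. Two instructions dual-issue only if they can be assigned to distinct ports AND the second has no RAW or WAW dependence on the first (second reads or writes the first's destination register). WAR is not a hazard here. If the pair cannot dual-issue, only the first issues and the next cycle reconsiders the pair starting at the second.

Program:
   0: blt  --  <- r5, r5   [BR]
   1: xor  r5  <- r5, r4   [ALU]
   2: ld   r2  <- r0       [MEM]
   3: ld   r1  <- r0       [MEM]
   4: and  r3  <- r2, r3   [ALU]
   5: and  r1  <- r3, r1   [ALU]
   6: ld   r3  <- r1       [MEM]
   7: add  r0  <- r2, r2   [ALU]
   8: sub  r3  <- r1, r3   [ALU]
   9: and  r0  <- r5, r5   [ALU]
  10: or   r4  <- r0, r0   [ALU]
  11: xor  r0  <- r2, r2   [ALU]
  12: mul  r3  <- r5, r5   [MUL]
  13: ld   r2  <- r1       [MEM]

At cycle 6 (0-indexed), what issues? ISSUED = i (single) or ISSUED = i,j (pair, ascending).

t=0 i0+i1:blt.BR;xor.ALU ; 2-wide
t=1 i2:ld.MEM ; no-port MEM/MEM
t=2 i3+i4:ld.MEM;and.ALU ; 2-wide
t=3 i5:and.ALU ; RAW r1
t=4 i6+i7:ld.MEM;add.ALU ; 2-wide
t=5 i8+i9:sub.ALU;and.ALU ; 2-wide
t=6 i10+i11:or.ALU;xor.ALU ; 2-wide
t=7 i12+i13:mul.MUL;ld.MEM ; 2-wide

ISSUED = 10,11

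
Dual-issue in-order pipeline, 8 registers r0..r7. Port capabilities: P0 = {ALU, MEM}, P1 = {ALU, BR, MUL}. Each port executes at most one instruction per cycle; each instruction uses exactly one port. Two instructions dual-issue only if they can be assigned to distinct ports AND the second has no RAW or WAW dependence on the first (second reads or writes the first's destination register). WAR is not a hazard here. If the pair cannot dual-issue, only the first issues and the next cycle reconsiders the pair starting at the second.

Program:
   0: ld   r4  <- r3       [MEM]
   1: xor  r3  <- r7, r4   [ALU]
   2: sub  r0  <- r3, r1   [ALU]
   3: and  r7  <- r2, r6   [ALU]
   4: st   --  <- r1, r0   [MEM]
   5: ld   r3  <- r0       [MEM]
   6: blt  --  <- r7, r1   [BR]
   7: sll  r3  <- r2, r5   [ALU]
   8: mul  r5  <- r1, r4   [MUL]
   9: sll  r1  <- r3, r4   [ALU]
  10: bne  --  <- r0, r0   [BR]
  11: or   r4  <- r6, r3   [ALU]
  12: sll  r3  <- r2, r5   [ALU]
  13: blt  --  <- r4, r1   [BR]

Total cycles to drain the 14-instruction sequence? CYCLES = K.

CYCLES = 9

#0 head=0: ld i0 RAW r4
#1 head=1: xor i1 RAW r3
#2 head=2: sub;and i2,i3 pair
#3 head=4: st i4 no-port MEM/MEM
#4 head=5: ld;blt i5,i6 pair
#5 head=7: sll;mul i7,i8 pair
#6 head=9: sll;bne i9,i10 pair
#7 head=11: or;sll i11,i12 pair
#8 head=13: blt i13 tail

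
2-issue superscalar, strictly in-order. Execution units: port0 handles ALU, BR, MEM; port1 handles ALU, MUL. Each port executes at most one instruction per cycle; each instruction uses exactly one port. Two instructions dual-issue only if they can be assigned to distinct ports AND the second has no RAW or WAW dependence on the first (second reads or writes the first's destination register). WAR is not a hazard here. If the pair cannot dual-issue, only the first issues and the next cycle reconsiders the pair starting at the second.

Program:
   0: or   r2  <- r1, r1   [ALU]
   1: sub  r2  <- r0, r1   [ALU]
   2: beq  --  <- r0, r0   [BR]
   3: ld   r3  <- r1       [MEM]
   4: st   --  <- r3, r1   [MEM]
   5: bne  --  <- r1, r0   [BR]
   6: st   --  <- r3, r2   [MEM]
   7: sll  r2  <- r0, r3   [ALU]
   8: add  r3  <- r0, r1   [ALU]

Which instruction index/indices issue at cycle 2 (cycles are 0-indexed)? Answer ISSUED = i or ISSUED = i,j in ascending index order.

c0: i0 or  WAW r2
c1: i1/i2 sub/beq  pair
c2: i3 ld  no-port MEM/MEM
c3: i4 st  no-port MEM/BR
c4: i5 bne  no-port BR/MEM
c5: i6/i7 st/sll  pair
c6: i8 add  tail

ISSUED = 3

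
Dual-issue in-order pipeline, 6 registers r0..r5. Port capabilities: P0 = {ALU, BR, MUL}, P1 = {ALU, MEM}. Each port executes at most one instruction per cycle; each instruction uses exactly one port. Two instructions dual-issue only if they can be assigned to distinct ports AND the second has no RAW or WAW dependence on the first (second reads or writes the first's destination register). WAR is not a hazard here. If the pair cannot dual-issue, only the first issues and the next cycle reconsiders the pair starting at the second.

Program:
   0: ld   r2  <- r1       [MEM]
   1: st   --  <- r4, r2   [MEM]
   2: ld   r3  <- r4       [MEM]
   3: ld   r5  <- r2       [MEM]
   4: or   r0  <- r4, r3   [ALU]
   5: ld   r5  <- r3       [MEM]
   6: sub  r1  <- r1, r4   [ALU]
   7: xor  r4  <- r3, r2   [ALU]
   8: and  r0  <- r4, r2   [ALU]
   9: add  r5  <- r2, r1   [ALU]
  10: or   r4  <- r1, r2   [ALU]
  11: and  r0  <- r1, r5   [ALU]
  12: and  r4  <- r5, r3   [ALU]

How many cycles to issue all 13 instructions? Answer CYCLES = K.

CYCLES = 9

t=0 i0:ld.MEM ; no-port MEM/MEM
t=1 i1:st.MEM ; no-port MEM/MEM
t=2 i2:ld.MEM ; no-port MEM/MEM
t=3 i3&i4:ld.MEM/or.ALU ; 2-wide
t=4 i5&i6:ld.MEM/sub.ALU ; 2-wide
t=5 i7:xor.ALU ; RAW r4
t=6 i8&i9:and.ALU/add.ALU ; 2-wide
t=7 i10&i11:or.ALU/and.ALU ; 2-wide
t=8 i12:and.ALU ; tail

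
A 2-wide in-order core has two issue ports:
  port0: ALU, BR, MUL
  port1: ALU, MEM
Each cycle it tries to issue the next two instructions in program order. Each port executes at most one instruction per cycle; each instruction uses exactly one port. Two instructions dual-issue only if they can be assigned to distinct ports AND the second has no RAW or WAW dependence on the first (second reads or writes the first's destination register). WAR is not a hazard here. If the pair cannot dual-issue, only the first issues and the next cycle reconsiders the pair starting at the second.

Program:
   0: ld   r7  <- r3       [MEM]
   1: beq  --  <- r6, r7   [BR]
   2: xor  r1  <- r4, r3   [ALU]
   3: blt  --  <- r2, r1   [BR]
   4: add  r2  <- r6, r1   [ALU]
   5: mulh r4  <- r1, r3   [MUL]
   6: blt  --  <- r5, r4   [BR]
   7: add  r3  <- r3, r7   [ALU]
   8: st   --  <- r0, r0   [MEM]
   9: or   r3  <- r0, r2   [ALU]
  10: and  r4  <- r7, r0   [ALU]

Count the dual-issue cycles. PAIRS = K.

#0 head=0: ld i0 RAW r7
#1 head=1: beq xor i1/i2 2-wide
#2 head=3: blt add i3/i4 2-wide
#3 head=5: mulh i5 no-port MUL/BR
#4 head=6: blt add i6/i7 2-wide
#5 head=8: st or i8/i9 2-wide
#6 head=10: and i10 tail

PAIRS = 4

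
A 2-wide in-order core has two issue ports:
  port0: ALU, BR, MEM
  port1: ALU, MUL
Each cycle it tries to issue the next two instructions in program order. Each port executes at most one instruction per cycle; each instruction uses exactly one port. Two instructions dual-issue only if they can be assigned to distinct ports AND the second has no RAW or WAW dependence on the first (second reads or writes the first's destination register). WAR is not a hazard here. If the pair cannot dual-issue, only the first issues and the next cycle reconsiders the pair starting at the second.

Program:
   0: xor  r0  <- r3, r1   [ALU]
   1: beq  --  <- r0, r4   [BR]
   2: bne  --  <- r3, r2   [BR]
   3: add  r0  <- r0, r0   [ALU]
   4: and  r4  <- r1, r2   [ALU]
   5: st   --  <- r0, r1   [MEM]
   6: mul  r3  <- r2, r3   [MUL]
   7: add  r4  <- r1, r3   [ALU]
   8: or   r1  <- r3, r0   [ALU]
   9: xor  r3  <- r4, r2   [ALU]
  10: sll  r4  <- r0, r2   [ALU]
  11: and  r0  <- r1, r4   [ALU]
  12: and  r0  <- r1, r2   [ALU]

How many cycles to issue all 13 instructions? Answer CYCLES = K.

t=0 i0:xor ; RAW r0
t=1 i1:beq ; no-port BR/BR
t=2 i2/i3:bne/add ; 2-wide
t=3 i4/i5:and/st ; 2-wide
t=4 i6:mul ; RAW r3
t=5 i7/i8:add/or ; 2-wide
t=6 i9/i10:xor/sll ; 2-wide
t=7 i11:and ; WAW r0
t=8 i12:and ; tail

CYCLES = 9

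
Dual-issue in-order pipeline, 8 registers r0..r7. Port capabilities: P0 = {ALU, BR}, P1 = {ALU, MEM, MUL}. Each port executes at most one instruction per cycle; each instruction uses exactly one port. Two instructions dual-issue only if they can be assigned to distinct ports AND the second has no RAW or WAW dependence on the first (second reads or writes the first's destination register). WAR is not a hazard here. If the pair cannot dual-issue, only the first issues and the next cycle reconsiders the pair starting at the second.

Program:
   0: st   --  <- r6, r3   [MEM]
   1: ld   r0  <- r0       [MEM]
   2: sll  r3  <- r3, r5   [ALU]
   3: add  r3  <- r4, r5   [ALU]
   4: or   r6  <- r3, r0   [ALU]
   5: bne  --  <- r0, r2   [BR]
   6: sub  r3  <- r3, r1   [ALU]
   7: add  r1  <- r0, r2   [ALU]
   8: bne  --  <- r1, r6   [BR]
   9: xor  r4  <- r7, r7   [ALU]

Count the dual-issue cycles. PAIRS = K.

PAIRS = 4

c0: i0 st  no-port MEM/MEM
c1: i1/i2 ld/sll  dual
c2: i3 add  RAW r3
c3: i4/i5 or/bne  dual
c4: i6/i7 sub/add  dual
c5: i8/i9 bne/xor  dual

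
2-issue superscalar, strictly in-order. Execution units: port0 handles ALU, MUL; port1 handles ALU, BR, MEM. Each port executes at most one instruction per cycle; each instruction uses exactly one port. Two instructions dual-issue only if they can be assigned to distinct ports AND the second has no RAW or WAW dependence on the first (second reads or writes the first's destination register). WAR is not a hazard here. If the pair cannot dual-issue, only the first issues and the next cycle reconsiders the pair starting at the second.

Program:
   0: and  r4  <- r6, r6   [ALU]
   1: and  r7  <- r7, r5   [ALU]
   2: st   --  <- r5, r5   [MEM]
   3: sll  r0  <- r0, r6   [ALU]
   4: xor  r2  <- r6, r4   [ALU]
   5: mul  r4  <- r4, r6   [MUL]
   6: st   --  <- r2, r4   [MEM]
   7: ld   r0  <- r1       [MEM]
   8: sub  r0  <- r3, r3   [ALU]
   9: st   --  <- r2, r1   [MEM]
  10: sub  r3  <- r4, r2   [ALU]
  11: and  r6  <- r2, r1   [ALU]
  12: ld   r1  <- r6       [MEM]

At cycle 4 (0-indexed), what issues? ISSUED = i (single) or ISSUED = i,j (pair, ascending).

c0: i0+i1 and.ALU+and.ALU  2-wide
c1: i2+i3 st.MEM+sll.ALU  2-wide
c2: i4+i5 xor.ALU+mul.MUL  2-wide
c3: i6 st.MEM  no-port MEM/MEM
c4: i7 ld.MEM  WAW r0
c5: i8+i9 sub.ALU+st.MEM  2-wide
c6: i10+i11 sub.ALU+and.ALU  2-wide
c7: i12 ld.MEM  tail

ISSUED = 7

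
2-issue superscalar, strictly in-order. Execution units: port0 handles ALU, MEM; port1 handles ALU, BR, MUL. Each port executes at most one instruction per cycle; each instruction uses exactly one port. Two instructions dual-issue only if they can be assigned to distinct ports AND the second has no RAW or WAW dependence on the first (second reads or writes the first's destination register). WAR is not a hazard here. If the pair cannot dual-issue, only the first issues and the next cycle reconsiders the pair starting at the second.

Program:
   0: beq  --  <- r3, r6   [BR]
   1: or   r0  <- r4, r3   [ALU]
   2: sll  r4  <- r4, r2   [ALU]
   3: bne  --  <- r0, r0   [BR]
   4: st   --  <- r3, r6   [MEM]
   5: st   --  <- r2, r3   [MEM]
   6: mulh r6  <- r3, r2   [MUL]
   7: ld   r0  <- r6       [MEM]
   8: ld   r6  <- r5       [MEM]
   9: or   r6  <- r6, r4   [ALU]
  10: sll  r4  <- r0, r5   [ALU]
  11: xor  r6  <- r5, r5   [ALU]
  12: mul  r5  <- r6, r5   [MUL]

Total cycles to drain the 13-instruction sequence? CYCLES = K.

CYCLES = 9

[0] i0&i1  beq.BR;or.ALU  -- dual
[1] i2&i3  sll.ALU;bne.BR  -- dual
[2] i4  st.MEM  -- no-port MEM/MEM
[3] i5&i6  st.MEM;mulh.MUL  -- dual
[4] i7  ld.MEM  -- no-port MEM/MEM
[5] i8  ld.MEM  -- RAW+WAW r6
[6] i9&i10  or.ALU;sll.ALU  -- dual
[7] i11  xor.ALU  -- RAW r6
[8] i12  mul.MUL  -- tail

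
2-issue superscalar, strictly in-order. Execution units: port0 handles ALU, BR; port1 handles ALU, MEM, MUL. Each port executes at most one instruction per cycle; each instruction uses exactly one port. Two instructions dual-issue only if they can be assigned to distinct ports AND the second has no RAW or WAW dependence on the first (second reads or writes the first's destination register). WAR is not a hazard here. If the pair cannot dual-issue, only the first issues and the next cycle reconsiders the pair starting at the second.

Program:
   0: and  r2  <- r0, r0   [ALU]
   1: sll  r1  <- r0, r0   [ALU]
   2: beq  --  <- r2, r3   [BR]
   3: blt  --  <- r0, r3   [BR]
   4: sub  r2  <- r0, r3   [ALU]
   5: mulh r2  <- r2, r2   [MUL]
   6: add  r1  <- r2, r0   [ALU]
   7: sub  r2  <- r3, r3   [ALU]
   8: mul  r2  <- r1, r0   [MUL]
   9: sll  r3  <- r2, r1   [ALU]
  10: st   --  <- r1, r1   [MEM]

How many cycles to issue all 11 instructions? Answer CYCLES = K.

CYCLES = 7

c0: i0/i1 and;sll  2-wide
c1: i2 beq  no-port BR/BR
c2: i3/i4 blt;sub  2-wide
c3: i5 mulh  RAW r2
c4: i6/i7 add;sub  2-wide
c5: i8 mul  RAW r2
c6: i9/i10 sll;st  2-wide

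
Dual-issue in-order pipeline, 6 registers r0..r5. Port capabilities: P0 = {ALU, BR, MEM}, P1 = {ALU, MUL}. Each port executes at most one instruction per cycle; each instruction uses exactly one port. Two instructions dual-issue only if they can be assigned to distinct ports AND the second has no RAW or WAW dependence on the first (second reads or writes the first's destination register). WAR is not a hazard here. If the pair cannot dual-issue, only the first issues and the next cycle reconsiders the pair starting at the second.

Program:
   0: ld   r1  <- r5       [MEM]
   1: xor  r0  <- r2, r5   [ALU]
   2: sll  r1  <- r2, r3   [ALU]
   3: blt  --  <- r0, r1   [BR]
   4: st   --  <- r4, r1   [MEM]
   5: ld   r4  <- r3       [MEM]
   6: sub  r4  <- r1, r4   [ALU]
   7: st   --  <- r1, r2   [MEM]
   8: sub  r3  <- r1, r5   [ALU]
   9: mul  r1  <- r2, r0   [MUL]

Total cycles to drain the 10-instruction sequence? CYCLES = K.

CYCLES = 7

  cy0 -> i0/i1 (ld xor) pair
  cy1 -> i2 (sll) RAW r1
  cy2 -> i3 (blt) no-port BR/MEM
  cy3 -> i4 (st) no-port MEM/MEM
  cy4 -> i5 (ld) RAW+WAW r4
  cy5 -> i6/i7 (sub st) pair
  cy6 -> i8/i9 (sub mul) pair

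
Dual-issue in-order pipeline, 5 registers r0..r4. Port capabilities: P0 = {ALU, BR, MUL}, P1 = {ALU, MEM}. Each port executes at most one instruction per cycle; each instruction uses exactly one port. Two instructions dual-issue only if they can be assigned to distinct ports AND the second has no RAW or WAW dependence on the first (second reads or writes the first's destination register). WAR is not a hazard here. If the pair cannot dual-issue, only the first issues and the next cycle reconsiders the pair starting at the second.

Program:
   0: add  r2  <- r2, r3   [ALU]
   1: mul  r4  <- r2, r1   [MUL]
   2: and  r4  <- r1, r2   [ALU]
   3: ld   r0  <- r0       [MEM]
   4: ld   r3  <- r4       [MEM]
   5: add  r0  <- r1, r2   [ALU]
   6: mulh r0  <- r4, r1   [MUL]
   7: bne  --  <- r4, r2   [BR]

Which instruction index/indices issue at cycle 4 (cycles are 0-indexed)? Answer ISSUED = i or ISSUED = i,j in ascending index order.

  cy0 -> i0 (add.ALU) RAW r2
  cy1 -> i1 (mul.MUL) WAW r4
  cy2 -> i2+i3 (and.ALU/ld.MEM) 2-wide
  cy3 -> i4+i5 (ld.MEM/add.ALU) 2-wide
  cy4 -> i6 (mulh.MUL) no-port MUL/BR
  cy5 -> i7 (bne.BR) tail

ISSUED = 6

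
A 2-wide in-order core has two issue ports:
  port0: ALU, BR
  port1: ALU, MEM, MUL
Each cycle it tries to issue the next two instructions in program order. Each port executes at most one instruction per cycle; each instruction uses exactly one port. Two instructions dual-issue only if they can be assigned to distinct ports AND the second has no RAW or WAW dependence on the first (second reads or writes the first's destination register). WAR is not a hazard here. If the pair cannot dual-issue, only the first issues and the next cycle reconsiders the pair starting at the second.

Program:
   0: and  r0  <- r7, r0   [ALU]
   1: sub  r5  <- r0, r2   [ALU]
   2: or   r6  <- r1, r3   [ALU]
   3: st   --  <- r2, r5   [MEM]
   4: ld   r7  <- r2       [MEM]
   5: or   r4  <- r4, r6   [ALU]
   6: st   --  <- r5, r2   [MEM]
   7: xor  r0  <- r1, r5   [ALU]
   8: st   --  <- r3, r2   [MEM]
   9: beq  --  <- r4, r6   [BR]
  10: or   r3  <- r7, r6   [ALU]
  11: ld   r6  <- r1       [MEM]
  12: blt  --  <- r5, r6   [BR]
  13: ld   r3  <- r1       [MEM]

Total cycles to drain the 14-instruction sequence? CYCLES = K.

  cy0 -> i0 (and.ALU) RAW r0
  cy1 -> i1,i2 (sub.ALU+or.ALU) pair
  cy2 -> i3 (st.MEM) no-port MEM/MEM
  cy3 -> i4,i5 (ld.MEM+or.ALU) pair
  cy4 -> i6,i7 (st.MEM+xor.ALU) pair
  cy5 -> i8,i9 (st.MEM+beq.BR) pair
  cy6 -> i10,i11 (or.ALU+ld.MEM) pair
  cy7 -> i12,i13 (blt.BR+ld.MEM) pair

CYCLES = 8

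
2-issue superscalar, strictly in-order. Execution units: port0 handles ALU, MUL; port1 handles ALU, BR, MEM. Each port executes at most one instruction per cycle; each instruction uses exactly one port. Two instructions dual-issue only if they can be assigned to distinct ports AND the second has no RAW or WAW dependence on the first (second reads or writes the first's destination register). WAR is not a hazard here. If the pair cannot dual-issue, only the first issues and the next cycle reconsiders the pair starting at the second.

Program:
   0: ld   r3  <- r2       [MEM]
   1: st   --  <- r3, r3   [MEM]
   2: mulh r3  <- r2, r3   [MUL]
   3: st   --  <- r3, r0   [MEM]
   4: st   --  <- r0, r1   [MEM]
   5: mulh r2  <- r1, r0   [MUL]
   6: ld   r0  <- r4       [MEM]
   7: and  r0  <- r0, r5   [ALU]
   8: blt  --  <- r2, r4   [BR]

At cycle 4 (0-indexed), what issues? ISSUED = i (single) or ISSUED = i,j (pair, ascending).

  cy0 -> i0 (ld) no-port MEM/MEM
  cy1 -> i1,i2 (st/mulh) pair
  cy2 -> i3 (st) no-port MEM/MEM
  cy3 -> i4,i5 (st/mulh) pair
  cy4 -> i6 (ld) RAW+WAW r0
  cy5 -> i7,i8 (and/blt) pair

ISSUED = 6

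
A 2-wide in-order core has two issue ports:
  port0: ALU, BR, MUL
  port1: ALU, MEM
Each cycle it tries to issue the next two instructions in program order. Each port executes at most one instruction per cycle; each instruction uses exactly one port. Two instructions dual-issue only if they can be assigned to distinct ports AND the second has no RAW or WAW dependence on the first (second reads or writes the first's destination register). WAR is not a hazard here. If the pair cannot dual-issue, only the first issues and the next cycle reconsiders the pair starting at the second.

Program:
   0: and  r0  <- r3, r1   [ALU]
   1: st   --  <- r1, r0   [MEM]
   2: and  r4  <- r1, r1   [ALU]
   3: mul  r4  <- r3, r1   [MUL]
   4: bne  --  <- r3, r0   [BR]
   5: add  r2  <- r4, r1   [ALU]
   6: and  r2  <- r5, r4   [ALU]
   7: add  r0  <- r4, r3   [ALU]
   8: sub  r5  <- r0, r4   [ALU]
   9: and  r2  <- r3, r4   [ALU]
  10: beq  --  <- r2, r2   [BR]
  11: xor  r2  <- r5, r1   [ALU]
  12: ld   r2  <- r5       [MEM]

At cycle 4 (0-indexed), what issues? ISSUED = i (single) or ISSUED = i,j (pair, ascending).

ISSUED = 6,7

t=0 i0:and.ALU ; RAW r0
t=1 i1/i2:st.MEM/and.ALU ; pair
t=2 i3:mul.MUL ; no-port MUL/BR
t=3 i4/i5:bne.BR/add.ALU ; pair
t=4 i6/i7:and.ALU/add.ALU ; pair
t=5 i8/i9:sub.ALU/and.ALU ; pair
t=6 i10/i11:beq.BR/xor.ALU ; pair
t=7 i12:ld.MEM ; tail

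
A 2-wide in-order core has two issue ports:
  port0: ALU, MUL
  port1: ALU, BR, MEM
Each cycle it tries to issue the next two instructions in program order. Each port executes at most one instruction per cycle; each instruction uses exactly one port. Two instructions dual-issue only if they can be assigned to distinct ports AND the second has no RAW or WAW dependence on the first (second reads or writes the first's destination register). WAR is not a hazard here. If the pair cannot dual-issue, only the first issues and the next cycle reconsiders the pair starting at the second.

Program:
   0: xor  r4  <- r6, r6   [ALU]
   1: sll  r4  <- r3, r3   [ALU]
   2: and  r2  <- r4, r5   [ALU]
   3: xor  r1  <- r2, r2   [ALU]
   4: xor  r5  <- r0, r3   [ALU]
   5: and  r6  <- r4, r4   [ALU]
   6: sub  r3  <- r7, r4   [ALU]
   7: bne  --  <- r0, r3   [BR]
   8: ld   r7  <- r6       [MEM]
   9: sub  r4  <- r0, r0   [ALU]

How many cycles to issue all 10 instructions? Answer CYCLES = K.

CYCLES = 7

c0: i0 xor.ALU  WAW r4
c1: i1 sll.ALU  RAW r4
c2: i2 and.ALU  RAW r2
c3: i3+i4 xor.ALU+xor.ALU  dual
c4: i5+i6 and.ALU+sub.ALU  dual
c5: i7 bne.BR  no-port BR/MEM
c6: i8+i9 ld.MEM+sub.ALU  dual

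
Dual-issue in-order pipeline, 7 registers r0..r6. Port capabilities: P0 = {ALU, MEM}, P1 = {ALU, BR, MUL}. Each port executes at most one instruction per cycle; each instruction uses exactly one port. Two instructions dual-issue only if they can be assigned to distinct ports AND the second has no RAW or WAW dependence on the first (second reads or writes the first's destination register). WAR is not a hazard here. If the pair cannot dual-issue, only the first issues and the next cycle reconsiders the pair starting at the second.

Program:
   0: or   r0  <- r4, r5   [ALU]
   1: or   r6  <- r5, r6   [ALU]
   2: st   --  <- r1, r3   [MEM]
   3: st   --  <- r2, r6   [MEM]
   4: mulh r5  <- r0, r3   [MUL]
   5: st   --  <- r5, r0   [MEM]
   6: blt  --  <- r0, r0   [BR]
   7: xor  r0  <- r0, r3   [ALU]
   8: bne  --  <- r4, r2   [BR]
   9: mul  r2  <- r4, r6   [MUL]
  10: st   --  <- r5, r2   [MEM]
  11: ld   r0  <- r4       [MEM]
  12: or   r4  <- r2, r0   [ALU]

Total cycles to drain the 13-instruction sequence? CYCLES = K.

CYCLES = 9

[0] i0&i1  or.ALU+or.ALU  -- 2-wide
[1] i2  st.MEM  -- no-port MEM/MEM
[2] i3&i4  st.MEM+mulh.MUL  -- 2-wide
[3] i5&i6  st.MEM+blt.BR  -- 2-wide
[4] i7&i8  xor.ALU+bne.BR  -- 2-wide
[5] i9  mul.MUL  -- RAW r2
[6] i10  st.MEM  -- no-port MEM/MEM
[7] i11  ld.MEM  -- RAW r0
[8] i12  or.ALU  -- tail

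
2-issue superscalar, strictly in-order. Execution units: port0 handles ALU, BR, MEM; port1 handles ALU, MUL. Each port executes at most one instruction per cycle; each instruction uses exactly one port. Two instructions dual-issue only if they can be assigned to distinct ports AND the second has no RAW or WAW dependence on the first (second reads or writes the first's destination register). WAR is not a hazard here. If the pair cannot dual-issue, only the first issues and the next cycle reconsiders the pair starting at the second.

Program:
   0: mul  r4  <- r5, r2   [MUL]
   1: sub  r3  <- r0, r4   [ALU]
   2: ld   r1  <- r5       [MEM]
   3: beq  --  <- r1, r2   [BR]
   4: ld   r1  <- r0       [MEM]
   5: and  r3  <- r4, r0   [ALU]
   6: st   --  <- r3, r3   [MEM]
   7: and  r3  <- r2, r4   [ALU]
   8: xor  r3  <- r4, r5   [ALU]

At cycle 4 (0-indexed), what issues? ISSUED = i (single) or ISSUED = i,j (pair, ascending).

ISSUED = 6,7

c0: i0 mul.MUL  RAW r4
c1: i1+i2 sub.ALU ld.MEM  dual
c2: i3 beq.BR  no-port BR/MEM
c3: i4+i5 ld.MEM and.ALU  dual
c4: i6+i7 st.MEM and.ALU  dual
c5: i8 xor.ALU  tail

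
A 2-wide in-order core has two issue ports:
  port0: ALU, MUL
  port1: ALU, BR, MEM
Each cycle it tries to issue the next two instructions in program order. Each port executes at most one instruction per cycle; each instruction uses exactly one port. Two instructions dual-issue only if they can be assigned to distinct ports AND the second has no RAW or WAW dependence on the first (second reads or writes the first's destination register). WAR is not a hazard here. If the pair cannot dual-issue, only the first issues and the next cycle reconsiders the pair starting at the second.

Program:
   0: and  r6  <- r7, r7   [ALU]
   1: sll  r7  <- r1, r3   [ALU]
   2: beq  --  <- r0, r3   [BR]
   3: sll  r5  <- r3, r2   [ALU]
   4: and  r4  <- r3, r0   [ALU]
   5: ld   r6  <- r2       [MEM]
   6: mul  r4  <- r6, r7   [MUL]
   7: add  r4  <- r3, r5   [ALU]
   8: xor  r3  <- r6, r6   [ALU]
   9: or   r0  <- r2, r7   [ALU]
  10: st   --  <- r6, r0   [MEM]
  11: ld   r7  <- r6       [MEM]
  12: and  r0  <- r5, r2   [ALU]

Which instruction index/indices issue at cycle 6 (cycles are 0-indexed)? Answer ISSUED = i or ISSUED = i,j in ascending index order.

ISSUED = 10

#0 head=0: and/sll i0+i1 dual
#1 head=2: beq/sll i2+i3 dual
#2 head=4: and/ld i4+i5 dual
#3 head=6: mul i6 WAW r4
#4 head=7: add/xor i7+i8 dual
#5 head=9: or i9 RAW r0
#6 head=10: st i10 no-port MEM/MEM
#7 head=11: ld/and i11+i12 dual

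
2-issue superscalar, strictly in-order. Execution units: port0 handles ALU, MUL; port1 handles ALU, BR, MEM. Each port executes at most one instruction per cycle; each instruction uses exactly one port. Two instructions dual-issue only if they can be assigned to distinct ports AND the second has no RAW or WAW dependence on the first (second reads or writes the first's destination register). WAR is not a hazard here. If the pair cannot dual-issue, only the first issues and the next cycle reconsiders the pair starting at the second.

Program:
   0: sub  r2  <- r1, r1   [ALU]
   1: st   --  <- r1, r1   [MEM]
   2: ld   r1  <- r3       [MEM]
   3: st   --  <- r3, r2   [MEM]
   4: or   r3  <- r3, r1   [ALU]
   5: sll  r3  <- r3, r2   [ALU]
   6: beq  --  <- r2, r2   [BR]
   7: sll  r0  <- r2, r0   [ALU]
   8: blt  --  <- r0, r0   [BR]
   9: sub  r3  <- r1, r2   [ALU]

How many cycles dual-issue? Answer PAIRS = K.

PAIRS = 4

[0] i0+i1  sub+st  -- 2-wide
[1] i2  ld  -- no-port MEM/MEM
[2] i3+i4  st+or  -- 2-wide
[3] i5+i6  sll+beq  -- 2-wide
[4] i7  sll  -- RAW r0
[5] i8+i9  blt+sub  -- 2-wide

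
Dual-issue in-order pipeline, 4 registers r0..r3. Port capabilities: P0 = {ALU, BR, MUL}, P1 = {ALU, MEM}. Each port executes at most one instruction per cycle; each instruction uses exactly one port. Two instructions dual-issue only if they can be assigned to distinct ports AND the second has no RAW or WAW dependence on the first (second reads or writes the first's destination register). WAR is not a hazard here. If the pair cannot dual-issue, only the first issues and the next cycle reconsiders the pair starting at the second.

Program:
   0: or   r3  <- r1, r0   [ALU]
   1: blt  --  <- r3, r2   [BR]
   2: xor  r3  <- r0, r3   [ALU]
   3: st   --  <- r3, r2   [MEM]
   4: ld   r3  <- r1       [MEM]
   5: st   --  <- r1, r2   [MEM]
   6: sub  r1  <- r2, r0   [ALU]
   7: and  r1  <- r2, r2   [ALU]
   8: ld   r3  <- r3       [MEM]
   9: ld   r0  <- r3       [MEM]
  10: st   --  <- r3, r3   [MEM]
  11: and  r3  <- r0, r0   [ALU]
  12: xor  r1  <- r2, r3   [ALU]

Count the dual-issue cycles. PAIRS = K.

t=0 i0:or ; RAW r3
t=1 i1/i2:blt/xor ; 2-wide
t=2 i3:st ; no-port MEM/MEM
t=3 i4:ld ; no-port MEM/MEM
t=4 i5/i6:st/sub ; 2-wide
t=5 i7/i8:and/ld ; 2-wide
t=6 i9:ld ; no-port MEM/MEM
t=7 i10/i11:st/and ; 2-wide
t=8 i12:xor ; tail

PAIRS = 4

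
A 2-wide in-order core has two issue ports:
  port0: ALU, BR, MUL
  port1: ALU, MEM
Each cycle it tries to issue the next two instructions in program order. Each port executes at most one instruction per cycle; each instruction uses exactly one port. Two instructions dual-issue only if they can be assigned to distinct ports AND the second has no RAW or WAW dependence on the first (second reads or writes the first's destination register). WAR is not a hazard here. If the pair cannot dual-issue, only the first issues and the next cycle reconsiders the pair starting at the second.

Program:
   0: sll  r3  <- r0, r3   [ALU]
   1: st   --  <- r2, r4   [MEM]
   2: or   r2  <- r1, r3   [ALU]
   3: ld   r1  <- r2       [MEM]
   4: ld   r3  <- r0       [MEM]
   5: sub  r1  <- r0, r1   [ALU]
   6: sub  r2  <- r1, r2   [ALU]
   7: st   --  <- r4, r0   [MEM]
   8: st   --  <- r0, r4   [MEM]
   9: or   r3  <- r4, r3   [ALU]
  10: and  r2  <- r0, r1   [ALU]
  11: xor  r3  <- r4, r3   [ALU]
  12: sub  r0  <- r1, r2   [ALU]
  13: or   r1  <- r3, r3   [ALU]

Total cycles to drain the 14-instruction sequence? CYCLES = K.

[0] i0/i1  sll/st  -- pair
[1] i2  or  -- RAW r2
[2] i3  ld  -- no-port MEM/MEM
[3] i4/i5  ld/sub  -- pair
[4] i6/i7  sub/st  -- pair
[5] i8/i9  st/or  -- pair
[6] i10/i11  and/xor  -- pair
[7] i12/i13  sub/or  -- pair

CYCLES = 8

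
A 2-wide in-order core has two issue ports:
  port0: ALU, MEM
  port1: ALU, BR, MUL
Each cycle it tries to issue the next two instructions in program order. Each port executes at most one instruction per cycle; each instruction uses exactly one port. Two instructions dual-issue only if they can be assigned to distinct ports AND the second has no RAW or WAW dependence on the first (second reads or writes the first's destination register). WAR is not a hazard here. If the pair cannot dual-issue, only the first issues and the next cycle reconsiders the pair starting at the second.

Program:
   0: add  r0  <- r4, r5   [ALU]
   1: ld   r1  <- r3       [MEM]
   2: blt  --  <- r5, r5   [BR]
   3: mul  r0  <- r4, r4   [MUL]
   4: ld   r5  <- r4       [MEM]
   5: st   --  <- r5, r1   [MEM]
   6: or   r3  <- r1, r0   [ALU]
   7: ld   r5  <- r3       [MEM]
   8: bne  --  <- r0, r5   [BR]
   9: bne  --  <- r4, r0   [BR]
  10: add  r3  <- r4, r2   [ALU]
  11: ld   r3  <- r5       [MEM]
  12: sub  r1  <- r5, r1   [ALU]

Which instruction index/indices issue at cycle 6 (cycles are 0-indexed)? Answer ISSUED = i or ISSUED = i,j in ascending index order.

0. add;ld @i0,i1  | pair
1. blt @i2  | no-port BR/MUL
2. mul;ld @i3,i4  | pair
3. st;or @i5,i6  | pair
4. ld @i7  | RAW r5
5. bne @i8  | no-port BR/BR
6. bne;add @i9,i10  | pair
7. ld;sub @i11,i12  | pair

ISSUED = 9,10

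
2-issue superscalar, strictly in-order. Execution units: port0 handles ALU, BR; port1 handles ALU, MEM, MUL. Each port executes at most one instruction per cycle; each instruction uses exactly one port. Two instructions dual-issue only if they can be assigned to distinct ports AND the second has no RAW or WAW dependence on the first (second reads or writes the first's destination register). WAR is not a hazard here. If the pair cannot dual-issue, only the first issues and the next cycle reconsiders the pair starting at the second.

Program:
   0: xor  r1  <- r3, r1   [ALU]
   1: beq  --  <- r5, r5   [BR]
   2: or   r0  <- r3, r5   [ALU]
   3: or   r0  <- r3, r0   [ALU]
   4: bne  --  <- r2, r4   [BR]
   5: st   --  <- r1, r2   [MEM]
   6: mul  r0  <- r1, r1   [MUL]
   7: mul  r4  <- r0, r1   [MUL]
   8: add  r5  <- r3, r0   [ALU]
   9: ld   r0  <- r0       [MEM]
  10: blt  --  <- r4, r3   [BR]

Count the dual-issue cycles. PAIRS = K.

PAIRS = 4

#0 head=0: xor/beq i0,i1 pair
#1 head=2: or i2 RAW+WAW r0
#2 head=3: or/bne i3,i4 pair
#3 head=5: st i5 no-port MEM/MUL
#4 head=6: mul i6 no-port MUL/MUL
#5 head=7: mul/add i7,i8 pair
#6 head=9: ld/blt i9,i10 pair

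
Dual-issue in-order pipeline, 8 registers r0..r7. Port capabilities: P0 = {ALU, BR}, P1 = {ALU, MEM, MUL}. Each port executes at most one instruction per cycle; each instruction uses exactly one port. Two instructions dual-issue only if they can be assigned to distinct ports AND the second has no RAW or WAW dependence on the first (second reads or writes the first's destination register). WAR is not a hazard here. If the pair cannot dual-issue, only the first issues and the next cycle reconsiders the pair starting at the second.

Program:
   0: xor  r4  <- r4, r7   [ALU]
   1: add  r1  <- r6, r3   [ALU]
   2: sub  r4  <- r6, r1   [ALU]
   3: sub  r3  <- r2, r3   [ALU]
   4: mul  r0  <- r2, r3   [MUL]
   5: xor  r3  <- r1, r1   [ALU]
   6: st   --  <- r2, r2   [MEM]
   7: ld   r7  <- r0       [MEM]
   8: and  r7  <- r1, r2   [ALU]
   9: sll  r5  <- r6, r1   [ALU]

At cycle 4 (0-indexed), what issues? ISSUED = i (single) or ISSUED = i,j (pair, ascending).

c0: i0&i1 xor+add  pair
c1: i2&i3 sub+sub  pair
c2: i4&i5 mul+xor  pair
c3: i6 st  no-port MEM/MEM
c4: i7 ld  WAW r7
c5: i8&i9 and+sll  pair

ISSUED = 7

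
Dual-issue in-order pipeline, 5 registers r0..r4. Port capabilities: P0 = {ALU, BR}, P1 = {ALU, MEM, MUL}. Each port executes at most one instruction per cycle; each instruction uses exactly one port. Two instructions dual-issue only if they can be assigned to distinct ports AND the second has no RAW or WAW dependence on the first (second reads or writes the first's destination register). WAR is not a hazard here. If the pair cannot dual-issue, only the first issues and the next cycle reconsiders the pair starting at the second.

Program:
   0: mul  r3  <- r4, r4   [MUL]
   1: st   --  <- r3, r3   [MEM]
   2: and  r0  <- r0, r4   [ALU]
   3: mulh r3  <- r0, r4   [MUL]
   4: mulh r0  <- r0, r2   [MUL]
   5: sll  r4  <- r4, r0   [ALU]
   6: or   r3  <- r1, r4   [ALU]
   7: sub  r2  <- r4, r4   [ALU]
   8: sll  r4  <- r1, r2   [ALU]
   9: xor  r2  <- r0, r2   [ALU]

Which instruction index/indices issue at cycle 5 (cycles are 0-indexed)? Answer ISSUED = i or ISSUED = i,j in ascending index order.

ISSUED = 6,7

  cy0 -> i0 (mul.MUL) no-port MUL/MEM
  cy1 -> i1&i2 (st.MEM and.ALU) pair
  cy2 -> i3 (mulh.MUL) no-port MUL/MUL
  cy3 -> i4 (mulh.MUL) RAW r0
  cy4 -> i5 (sll.ALU) RAW r4
  cy5 -> i6&i7 (or.ALU sub.ALU) pair
  cy6 -> i8&i9 (sll.ALU xor.ALU) pair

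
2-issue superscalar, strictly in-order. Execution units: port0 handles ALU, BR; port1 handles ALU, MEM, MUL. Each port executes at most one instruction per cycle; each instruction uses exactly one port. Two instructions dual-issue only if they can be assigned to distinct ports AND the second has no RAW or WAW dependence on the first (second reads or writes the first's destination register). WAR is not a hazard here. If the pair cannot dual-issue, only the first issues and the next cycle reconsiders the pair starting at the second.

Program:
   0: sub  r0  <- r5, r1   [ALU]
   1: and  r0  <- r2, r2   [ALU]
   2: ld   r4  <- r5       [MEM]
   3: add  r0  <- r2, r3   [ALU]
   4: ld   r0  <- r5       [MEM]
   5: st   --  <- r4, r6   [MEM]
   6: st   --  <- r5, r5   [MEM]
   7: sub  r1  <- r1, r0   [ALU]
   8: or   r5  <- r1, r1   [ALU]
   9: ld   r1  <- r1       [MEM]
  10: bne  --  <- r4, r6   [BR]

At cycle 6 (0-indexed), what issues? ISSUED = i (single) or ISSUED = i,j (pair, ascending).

ISSUED = 8,9

[0] i0  sub.ALU  -- WAW r0
[1] i1/i2  and.ALU+ld.MEM  -- dual
[2] i3  add.ALU  -- WAW r0
[3] i4  ld.MEM  -- no-port MEM/MEM
[4] i5  st.MEM  -- no-port MEM/MEM
[5] i6/i7  st.MEM+sub.ALU  -- dual
[6] i8/i9  or.ALU+ld.MEM  -- dual
[7] i10  bne.BR  -- tail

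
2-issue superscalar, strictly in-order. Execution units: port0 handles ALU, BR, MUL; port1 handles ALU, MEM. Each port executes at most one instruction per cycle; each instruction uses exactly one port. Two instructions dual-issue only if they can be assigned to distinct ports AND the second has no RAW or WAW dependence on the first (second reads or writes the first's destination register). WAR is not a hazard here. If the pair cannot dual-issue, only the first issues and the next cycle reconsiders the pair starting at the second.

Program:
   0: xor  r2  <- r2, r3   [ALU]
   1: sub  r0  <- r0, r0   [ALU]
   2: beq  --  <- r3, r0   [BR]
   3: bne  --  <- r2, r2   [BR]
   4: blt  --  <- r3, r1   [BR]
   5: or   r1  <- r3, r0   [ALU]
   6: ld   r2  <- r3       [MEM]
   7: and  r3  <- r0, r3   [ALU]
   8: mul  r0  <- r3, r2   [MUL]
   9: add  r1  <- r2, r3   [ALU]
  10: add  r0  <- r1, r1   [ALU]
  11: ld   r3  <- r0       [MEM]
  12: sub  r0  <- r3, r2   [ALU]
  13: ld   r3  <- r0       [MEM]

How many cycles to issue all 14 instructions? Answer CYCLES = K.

CYCLES = 10

c0: i0,i1 xor+sub  2-wide
c1: i2 beq  no-port BR/BR
c2: i3 bne  no-port BR/BR
c3: i4,i5 blt+or  2-wide
c4: i6,i7 ld+and  2-wide
c5: i8,i9 mul+add  2-wide
c6: i10 add  RAW r0
c7: i11 ld  RAW r3
c8: i12 sub  RAW r0
c9: i13 ld  tail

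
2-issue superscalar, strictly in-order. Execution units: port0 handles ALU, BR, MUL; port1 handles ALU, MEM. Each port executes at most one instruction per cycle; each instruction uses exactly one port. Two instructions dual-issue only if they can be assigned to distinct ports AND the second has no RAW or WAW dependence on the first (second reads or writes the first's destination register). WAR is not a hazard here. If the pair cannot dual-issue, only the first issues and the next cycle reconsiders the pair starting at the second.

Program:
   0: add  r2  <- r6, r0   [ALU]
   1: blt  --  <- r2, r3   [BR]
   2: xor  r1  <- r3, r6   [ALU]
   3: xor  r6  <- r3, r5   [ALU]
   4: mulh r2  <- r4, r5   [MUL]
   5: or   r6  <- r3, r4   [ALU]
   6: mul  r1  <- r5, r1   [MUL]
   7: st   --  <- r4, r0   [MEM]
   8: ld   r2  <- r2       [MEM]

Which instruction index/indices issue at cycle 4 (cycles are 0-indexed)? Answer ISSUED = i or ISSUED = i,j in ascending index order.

ISSUED = 7

[0] i0  add  -- RAW r2
[1] i1&i2  blt/xor  -- dual
[2] i3&i4  xor/mulh  -- dual
[3] i5&i6  or/mul  -- dual
[4] i7  st  -- no-port MEM/MEM
[5] i8  ld  -- tail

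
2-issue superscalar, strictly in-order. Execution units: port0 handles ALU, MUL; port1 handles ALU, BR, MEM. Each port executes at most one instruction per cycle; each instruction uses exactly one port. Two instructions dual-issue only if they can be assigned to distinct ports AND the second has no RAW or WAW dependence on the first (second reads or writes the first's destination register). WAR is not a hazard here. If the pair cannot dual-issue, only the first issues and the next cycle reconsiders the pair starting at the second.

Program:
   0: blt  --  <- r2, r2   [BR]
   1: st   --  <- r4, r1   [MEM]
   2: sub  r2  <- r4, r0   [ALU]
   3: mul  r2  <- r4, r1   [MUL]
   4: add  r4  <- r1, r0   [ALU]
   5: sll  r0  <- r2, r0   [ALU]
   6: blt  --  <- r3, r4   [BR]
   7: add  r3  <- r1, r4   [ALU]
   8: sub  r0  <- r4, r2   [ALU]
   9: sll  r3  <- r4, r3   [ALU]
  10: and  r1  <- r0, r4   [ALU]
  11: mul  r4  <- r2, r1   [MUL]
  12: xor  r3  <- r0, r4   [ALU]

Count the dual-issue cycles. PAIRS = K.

0. blt.BR @i0  | no-port BR/MEM
1. st.MEM sub.ALU @i1/i2  | 2-wide
2. mul.MUL add.ALU @i3/i4  | 2-wide
3. sll.ALU blt.BR @i5/i6  | 2-wide
4. add.ALU sub.ALU @i7/i8  | 2-wide
5. sll.ALU and.ALU @i9/i10  | 2-wide
6. mul.MUL @i11  | RAW r4
7. xor.ALU @i12  | tail

PAIRS = 5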